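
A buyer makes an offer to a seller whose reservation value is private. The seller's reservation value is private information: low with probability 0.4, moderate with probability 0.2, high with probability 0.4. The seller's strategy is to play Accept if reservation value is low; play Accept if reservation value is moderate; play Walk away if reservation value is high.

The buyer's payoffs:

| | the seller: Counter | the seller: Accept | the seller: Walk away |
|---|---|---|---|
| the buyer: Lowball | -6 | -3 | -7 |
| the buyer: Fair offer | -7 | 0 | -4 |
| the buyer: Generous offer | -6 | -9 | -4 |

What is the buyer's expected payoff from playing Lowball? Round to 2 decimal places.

Take the expectation over the seller's reservation value, weighting each type's action by its prior probability.
E[Lowball] = 0.4·(-3) + 0.2·(-3) + 0.4·(-7) = (-1.2) + (-0.6) + (-2.8) = -4.6

-4.60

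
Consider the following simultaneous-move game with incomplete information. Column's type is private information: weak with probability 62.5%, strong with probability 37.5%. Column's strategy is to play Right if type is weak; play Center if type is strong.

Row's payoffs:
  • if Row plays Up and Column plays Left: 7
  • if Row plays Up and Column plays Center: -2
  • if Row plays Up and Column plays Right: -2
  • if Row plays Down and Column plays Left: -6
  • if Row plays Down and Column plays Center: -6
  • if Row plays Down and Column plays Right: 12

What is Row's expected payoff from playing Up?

E[Up] = 0.625·(-2) + 0.375·(-2) = (-1.25) + (-0.75) = -2

-2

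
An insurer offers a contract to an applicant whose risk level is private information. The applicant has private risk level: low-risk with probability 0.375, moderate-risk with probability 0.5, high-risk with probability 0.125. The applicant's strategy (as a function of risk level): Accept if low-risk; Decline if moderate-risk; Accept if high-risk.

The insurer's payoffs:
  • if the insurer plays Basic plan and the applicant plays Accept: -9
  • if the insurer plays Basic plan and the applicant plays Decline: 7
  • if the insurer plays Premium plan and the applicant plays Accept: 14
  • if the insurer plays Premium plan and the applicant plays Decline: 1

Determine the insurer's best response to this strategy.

E[Basic plan] = 0.375·(-9) + 0.5·(7) + 0.125·(-9) = -1
E[Premium plan] = 0.375·(14) + 0.5·(1) + 0.125·(14) = 7.5
Best response: Premium plan (7.5 is the largest).

Premium plan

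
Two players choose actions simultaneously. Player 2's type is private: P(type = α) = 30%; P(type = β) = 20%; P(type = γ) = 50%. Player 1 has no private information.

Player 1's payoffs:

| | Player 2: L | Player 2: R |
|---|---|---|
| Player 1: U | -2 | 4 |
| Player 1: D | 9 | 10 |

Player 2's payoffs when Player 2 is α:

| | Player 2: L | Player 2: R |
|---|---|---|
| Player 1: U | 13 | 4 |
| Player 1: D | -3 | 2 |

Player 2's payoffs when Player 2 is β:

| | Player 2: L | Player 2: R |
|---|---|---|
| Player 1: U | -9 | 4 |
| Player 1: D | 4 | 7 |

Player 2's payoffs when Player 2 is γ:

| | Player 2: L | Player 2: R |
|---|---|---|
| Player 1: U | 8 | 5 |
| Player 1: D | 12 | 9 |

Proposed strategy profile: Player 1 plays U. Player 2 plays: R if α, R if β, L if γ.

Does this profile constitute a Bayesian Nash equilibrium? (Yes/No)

No

Player 1 plays U: E[U] = 0.3·(4) + 0.2·(4) + 0.5·(-2) = 1; E[D] = 9.5. Not best-responding. ✗
Player 2 (type α), facing U: L gives 13, R gives 4. Proposed R is not best — profitable deviation exists. ✗
Player 2 (type β), facing U: L gives -9, R gives 4. Proposed R is best. ✓
Player 2 (type γ), facing U: L gives 8, R gives 5. Proposed L is best. ✓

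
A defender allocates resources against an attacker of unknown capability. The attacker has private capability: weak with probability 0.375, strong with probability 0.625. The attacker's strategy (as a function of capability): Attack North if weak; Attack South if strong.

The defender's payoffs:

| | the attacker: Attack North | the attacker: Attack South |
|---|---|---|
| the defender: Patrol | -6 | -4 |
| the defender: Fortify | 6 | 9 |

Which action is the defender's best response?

Compute the defender's expected payoff for each action, taking the expectation over the attacker's type.
E[Patrol] = 0.375·(-6) + 0.625·(-4) = -4.75
E[Fortify] = 0.375·(6) + 0.625·(9) = 7.875
Best response: Fortify (7.875 is the largest).

Fortify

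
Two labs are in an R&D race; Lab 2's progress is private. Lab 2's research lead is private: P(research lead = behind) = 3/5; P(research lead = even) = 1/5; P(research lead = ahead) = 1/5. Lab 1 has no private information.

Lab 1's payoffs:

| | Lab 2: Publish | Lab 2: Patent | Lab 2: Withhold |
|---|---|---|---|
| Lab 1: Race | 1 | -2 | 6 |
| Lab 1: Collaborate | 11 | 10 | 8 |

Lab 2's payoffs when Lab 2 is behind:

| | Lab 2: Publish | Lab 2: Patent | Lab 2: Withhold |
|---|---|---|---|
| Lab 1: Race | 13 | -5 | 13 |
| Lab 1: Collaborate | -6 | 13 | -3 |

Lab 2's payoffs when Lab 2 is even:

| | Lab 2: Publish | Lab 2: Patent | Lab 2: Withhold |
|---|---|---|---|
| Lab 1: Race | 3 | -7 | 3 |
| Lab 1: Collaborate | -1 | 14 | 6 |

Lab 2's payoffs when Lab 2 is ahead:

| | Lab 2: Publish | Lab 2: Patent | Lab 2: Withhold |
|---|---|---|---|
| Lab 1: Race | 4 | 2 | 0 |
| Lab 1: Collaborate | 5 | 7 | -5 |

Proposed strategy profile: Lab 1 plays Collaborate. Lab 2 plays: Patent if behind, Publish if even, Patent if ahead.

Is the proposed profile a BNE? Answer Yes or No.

No

A profile is a BNE iff every type of every player is best-responding given beliefs about the other side.
Lab 1 plays Collaborate: E[Collaborate] = 3/5·(10) + 1/5·(11) + 1/5·(10) = 51/5; E[Race] = -7/5. Best-responding. ✓
Lab 2 (research lead behind), facing Collaborate: Publish gives -6, Patent gives 13, Withhold gives -3. Proposed Patent is best. ✓
Lab 2 (research lead even), facing Collaborate: Publish gives -1, Patent gives 14, Withhold gives 6. Proposed Publish is not best — profitable deviation exists. ✗
Lab 2 (research lead ahead), facing Collaborate: Publish gives 5, Patent gives 7, Withhold gives -5. Proposed Patent is best. ✓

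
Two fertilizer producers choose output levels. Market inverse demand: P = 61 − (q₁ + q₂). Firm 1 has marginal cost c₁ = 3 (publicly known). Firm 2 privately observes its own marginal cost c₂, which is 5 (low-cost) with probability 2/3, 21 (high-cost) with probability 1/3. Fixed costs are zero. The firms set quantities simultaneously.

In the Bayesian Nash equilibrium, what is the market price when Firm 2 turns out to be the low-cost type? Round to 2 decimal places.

Each type of Firm 2 best-responds to q₁; Firm 1 best-responds to the expected q₂ over Firm 2's types.
Firm 2 with cost c maximizes (61 − (q₁+q₂) − c)·q₂, giving q₂(c) = (61 − c − q₁)/2.
E[c₂] = 2/3·5 + 1/3·21 = 10.3333
Firm 1's FOC against E[q₂] yields q₁ = (61 − 2·3 + E[c₂])/3 = (61 − 6 + 10.3333)/3 = 21.7778.
q₂(low-cost) = 17.1111, so P = 61 − (21.7778 + 17.1111) = 22.1111.

22.11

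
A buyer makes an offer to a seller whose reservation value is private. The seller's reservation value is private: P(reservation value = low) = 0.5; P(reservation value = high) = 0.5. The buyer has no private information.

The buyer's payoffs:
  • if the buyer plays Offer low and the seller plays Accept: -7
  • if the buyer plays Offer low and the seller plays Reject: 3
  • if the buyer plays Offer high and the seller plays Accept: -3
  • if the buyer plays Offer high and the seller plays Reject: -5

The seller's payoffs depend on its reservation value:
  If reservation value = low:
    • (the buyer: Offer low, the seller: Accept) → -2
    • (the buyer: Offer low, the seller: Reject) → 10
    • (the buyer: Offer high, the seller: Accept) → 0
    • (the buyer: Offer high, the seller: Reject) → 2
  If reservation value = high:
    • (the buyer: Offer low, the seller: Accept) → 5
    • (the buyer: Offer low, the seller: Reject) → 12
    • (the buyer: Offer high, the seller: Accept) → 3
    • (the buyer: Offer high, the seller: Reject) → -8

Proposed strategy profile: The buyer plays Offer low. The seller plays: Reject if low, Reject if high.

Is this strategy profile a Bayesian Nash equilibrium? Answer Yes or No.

Yes

The buyer plays Offer low: E[Offer low] = 0.5·(3) + 0.5·(3) = 3; E[Offer high] = -5. Best-responding. ✓
The seller (reservation value low), facing Offer low: Accept gives -2, Reject gives 10. Proposed Reject is best. ✓
The seller (reservation value high), facing Offer low: Accept gives 5, Reject gives 12. Proposed Reject is best. ✓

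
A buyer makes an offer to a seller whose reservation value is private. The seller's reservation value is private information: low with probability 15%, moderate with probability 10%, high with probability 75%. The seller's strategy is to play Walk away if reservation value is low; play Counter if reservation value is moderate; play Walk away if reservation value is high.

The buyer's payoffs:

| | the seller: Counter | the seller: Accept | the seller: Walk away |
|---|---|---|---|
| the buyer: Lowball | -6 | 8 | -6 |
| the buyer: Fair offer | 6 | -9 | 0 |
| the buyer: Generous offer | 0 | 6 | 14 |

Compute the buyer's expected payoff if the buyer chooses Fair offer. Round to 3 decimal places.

0.600

E[Fair offer] = 0.15·0 + 0.1·6 + 0.75·0 = 0 + 0.6 + 0 = 0.6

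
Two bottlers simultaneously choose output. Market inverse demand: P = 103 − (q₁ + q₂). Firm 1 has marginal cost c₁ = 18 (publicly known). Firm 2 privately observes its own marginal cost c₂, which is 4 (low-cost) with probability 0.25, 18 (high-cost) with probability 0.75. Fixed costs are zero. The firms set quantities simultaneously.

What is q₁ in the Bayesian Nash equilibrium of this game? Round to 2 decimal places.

Type-c best response for Firm 2: q₂(c) = (103 − c)/2 − q₁/2.
Firm 1 maximizes expected profit; its first-order condition is 103 − 2q₁ − E[q₂] − 18 = 0.
Substituting E[q₂] and solving: E[c₂] = 14.5, so q₁ = (103 − 2·18 + 14.5)/3 = 27.1667.

27.17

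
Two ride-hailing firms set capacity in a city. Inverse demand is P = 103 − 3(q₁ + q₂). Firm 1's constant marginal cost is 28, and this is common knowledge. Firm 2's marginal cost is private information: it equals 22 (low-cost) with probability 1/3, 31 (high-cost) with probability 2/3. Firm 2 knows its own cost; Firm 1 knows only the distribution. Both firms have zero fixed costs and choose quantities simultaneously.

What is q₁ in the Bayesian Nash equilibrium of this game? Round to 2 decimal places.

8.33

Firm 2 with cost c maximizes (103 − 3(q₁+q₂) − c)·q₂, giving q₂(c) = (103 − c − 3q₁)/6.
E[c₂] = 1/3·22 + 2/3·31 = 28
Firm 1's FOC against E[q₂] yields q₁ = (103 − 2·28 + E[c₂])/9 = (103 − 56 + 28)/9 = 8.33333.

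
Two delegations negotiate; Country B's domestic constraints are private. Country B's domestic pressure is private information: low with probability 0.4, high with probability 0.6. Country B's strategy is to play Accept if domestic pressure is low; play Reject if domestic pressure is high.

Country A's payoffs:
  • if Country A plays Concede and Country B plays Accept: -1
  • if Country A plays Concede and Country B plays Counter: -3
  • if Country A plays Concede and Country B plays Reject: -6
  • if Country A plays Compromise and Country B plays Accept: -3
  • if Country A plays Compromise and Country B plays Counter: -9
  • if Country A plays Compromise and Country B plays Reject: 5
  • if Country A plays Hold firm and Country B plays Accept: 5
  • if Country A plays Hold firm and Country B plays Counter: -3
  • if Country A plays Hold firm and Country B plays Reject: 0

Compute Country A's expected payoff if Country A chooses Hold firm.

E[Hold firm] = 0.4·5 + 0.6·0 = 2 + 0 = 2

2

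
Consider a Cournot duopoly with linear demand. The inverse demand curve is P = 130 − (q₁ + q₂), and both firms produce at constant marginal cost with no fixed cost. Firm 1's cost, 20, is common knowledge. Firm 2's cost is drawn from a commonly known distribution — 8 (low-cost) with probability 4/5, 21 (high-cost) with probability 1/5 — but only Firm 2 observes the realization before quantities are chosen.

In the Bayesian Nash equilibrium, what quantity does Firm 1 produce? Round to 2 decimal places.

Firm 2 with cost c maximizes (130 − (q₁+q₂) − c)·q₂, giving q₂(c) = (130 − c − q₁)/2.
E[c₂] = 4/5·8 + 1/5·21 = 10.6
Firm 1's FOC against E[q₂] yields q₁ = (130 − 2·20 + E[c₂])/3 = (130 − 40 + 10.6)/3 = 33.5333.

33.53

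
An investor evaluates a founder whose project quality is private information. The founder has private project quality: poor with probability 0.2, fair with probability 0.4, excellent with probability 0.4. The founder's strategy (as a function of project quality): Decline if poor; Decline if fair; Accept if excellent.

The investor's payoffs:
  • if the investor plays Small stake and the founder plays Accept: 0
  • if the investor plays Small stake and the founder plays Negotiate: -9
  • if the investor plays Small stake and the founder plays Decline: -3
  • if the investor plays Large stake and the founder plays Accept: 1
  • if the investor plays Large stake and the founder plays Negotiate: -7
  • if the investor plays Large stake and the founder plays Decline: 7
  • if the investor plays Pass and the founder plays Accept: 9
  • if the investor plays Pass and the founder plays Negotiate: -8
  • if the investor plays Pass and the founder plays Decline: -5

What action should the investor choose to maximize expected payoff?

Large stake

E[Small stake] = 0.2·(-3) + 0.4·(-3) + 0.4·(0) = -1.8
E[Large stake] = 0.2·(7) + 0.4·(7) + 0.4·(1) = 4.6
E[Pass] = 0.2·(-5) + 0.4·(-5) + 0.4·(9) = 0.6
Best response: Large stake (4.6 is the largest).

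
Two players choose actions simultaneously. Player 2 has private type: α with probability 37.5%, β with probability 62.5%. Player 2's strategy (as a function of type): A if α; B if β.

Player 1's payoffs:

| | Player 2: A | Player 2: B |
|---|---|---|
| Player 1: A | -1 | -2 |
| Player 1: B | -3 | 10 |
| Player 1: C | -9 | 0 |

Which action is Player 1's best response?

Compute Player 1's expected payoff for each action, taking the expectation over Player 2's type.
E[A] = 0.375·(-1) + 0.625·(-2) = -1.625
E[B] = 0.375·(-3) + 0.625·(10) = 5.125
E[C] = 0.375·(-9) + 0.625·(0) = -3.375
Best response: B (5.125 is the largest).

B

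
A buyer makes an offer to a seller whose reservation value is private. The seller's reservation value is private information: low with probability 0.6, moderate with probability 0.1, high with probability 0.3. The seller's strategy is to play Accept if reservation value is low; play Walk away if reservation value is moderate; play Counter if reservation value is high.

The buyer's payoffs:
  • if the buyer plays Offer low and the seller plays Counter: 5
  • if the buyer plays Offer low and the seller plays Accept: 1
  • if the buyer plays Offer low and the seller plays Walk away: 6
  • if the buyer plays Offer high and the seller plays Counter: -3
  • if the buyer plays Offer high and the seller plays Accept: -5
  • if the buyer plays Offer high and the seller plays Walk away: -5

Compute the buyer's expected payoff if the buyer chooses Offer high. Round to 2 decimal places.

-4.40

E[Offer high] = 0.6·(-5) + 0.1·(-5) + 0.3·(-3) = (-3) + (-0.5) + (-0.9) = -4.4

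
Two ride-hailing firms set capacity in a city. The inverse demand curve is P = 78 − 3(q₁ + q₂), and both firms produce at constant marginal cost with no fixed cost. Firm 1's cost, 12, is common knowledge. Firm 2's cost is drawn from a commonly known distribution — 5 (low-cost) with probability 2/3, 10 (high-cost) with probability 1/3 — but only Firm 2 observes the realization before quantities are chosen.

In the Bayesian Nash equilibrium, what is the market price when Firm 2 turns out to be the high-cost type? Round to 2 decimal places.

33.89

Type-c best response for Firm 2: q₂(c) = (78 − c)/6 − q₁/2.
Firm 1 maximizes expected profit; its first-order condition is 78 − 6q₁ − 3E[q₂] − 12 = 0.
Substituting E[q₂] and solving: E[c₂] = 6.66667, so q₁ = (78 − 2·12 + 6.66667)/9 = 6.74074.
q₂(high-cost) = 7.96296, so P = 78 − 3·(6.74074 + 7.96296) = 33.8889.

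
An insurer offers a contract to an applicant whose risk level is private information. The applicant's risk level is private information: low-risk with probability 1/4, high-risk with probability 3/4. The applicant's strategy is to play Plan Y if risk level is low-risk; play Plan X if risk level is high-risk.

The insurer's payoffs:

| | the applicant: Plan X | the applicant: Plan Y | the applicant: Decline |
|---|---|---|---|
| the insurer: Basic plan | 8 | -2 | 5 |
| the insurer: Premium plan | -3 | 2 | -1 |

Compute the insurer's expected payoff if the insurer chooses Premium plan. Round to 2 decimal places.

-1.75

Take the expectation over the applicant's risk level, weighting each type's action by its prior probability.
E[Premium plan] = 1/4·2 + 3/4·(-3) = 1/2 + (-9/4) = -7/4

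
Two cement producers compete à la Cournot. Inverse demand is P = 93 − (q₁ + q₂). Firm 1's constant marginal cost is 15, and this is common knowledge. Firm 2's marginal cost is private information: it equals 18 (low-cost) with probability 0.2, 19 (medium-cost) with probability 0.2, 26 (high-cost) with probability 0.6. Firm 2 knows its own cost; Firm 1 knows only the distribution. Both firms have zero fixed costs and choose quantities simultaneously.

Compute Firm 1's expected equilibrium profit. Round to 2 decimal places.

821.78

Type-c best response for Firm 2: q₂(c) = (93 − c)/2 − q₁/2.
Firm 1 maximizes expected profit; its first-order condition is 93 − 2q₁ − E[q₂] − 15 = 0.
Substituting E[q₂] and solving: E[c₂] = 23, so q₁ = (93 − 2·15 + 23)/3 = 28.6667.
E[P] = 93 − (q₁ + E[q₂]) = 43.6667; Firm 1's expected profit = (E[P] − 15)·q₁ = (43.6667 − 15)·28.6667 = 821.778.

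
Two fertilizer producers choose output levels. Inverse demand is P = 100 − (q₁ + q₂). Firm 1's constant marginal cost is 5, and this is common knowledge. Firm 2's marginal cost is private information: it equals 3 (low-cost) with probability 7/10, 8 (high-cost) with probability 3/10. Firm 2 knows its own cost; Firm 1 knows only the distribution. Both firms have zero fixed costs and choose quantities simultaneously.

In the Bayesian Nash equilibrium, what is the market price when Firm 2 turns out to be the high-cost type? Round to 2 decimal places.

38.25

Type-c best response for Firm 2: q₂(c) = (100 − c)/2 − q₁/2.
Firm 1 maximizes expected profit; its first-order condition is 100 − 2q₁ − E[q₂] − 5 = 0.
Substituting E[q₂] and solving: E[c₂] = 4.5, so q₁ = (100 − 2·5 + 4.5)/3 = 31.5.
q₂(high-cost) = 30.25, so P = 100 − (31.5 + 30.25) = 38.25.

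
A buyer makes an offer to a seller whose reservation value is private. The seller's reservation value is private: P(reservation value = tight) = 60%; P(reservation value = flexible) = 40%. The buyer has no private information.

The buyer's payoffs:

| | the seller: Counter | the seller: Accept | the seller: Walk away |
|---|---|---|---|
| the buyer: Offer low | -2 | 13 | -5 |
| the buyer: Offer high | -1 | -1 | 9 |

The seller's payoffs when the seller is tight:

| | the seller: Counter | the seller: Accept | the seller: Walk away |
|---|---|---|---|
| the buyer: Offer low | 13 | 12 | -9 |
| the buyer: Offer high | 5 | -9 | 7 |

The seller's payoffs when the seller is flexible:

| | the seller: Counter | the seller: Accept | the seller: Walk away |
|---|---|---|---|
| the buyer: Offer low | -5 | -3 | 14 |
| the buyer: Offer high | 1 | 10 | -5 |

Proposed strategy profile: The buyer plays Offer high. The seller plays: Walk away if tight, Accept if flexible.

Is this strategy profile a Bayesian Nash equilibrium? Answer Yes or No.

The buyer plays Offer high: E[Offer high] = 0.6·(9) + 0.4·(-1) = 5; E[Offer low] = 2.2. Best-responding. ✓
The seller (reservation value tight), facing Offer high: Counter gives 5, Accept gives -9, Walk away gives 7. Proposed Walk away is best. ✓
The seller (reservation value flexible), facing Offer high: Counter gives 1, Accept gives 10, Walk away gives -5. Proposed Accept is best. ✓

Yes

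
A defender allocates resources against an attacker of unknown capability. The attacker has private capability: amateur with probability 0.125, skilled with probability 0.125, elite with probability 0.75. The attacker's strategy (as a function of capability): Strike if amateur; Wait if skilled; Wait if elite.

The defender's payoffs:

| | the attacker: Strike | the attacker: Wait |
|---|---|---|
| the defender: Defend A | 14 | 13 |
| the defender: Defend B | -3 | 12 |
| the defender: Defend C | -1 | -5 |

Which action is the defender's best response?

E[Defend A] = 0.125·(14) + 0.125·(13) + 0.75·(13) = 13.125
E[Defend B] = 0.125·(-3) + 0.125·(12) + 0.75·(12) = 10.125
E[Defend C] = 0.125·(-1) + 0.125·(-5) + 0.75·(-5) = -4.5
Best response: Defend A (13.125 is the largest).

Defend A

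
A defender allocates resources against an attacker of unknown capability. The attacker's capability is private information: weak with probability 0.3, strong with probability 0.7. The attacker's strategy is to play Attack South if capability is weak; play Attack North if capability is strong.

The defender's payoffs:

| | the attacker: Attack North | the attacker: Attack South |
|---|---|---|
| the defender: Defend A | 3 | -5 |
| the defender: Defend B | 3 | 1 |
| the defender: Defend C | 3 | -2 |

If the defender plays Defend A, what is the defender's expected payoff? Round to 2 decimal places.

0.60

E[Defend A] = 0.3·(-5) + 0.7·3 = (-1.5) + 2.1 = 0.6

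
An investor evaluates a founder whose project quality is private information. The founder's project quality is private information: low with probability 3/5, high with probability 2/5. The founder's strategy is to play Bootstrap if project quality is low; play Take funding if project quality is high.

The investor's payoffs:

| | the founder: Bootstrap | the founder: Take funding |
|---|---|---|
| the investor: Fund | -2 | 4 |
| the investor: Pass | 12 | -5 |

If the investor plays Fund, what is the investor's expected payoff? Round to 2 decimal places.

Take the expectation over the founder's project quality, weighting each type's action by its prior probability.
E[Fund] = 3/5·(-2) + 2/5·4 = (-6/5) + 8/5 = 2/5

0.40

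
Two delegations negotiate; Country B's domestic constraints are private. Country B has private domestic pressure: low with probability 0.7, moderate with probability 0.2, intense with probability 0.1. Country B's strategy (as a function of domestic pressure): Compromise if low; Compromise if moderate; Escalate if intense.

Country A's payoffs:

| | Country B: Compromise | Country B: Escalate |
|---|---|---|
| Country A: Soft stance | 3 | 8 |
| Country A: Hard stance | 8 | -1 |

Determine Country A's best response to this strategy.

E[Soft stance] = 0.7·(3) + 0.2·(3) + 0.1·(8) = 3.5
E[Hard stance] = 0.7·(8) + 0.2·(8) + 0.1·(-1) = 7.1
Best response: Hard stance (7.1 is the largest).

Hard stance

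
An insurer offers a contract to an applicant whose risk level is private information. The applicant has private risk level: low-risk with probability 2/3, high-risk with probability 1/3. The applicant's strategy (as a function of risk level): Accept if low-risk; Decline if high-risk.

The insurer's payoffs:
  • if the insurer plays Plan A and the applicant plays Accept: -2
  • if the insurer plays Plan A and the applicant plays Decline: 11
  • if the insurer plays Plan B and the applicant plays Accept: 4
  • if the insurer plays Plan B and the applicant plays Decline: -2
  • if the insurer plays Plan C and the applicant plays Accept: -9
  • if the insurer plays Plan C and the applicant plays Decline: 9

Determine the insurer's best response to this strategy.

E[Plan A] = 2/3·(-2) + 1/3·(11) = 7/3
E[Plan B] = 2/3·(4) + 1/3·(-2) = 2
E[Plan C] = 2/3·(-9) + 1/3·(9) = -3
Best response: Plan A (7/3 is the largest).

Plan A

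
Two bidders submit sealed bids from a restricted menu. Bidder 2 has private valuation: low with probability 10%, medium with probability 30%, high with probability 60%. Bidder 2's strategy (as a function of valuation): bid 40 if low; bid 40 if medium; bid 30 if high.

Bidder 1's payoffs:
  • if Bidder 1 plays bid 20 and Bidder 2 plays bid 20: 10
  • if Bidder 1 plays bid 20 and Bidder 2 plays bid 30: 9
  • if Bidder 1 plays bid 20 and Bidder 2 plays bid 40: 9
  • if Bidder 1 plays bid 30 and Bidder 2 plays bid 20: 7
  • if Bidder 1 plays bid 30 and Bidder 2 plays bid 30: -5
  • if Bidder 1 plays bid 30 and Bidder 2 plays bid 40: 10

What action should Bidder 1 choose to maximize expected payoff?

Compute Bidder 1's expected payoff for each action, taking the expectation over Bidder 2's type.
E[bid 20] = 0.1·(9) + 0.3·(9) + 0.6·(9) = 9
E[bid 30] = 0.1·(10) + 0.3·(10) + 0.6·(-5) = 1
Best response: bid 20 (9 is the largest).

bid 20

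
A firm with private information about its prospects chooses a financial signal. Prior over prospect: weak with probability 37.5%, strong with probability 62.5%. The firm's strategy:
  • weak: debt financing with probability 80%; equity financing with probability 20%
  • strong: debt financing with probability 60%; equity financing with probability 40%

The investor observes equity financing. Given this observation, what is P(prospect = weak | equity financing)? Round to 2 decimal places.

0.23

P(equity financing) = 0.375·0.2 + 0.625·0.4 = 0.325
P(weak | equity financing) = (0.375·0.2) / 0.325 = 0.075 / 0.325 = 0.230769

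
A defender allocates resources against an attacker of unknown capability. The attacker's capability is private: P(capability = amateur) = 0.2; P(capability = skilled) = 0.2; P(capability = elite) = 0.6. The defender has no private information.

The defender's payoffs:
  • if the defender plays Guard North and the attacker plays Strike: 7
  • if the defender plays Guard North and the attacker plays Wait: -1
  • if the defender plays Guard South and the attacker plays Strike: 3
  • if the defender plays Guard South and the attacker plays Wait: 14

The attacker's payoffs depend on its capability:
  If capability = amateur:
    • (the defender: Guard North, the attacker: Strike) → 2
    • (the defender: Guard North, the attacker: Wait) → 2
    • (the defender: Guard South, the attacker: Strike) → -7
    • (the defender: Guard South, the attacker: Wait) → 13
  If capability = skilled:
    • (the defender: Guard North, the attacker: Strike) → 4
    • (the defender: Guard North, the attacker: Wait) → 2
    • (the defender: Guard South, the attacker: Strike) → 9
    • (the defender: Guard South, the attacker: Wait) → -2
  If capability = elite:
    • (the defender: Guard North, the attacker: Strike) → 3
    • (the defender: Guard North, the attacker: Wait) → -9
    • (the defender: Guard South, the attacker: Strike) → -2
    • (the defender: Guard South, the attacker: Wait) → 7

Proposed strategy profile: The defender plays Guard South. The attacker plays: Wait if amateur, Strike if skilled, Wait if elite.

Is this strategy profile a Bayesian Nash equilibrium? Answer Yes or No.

Yes

A profile is a BNE iff every type of every player is best-responding given beliefs about the other side.
The defender plays Guard South: E[Guard South] = 0.2·(14) + 0.2·(3) + 0.6·(14) = 11.8; E[Guard North] = 0.6. Best-responding. ✓
The attacker (capability amateur), facing Guard South: Strike gives -7, Wait gives 13. Proposed Wait is best. ✓
The attacker (capability skilled), facing Guard South: Strike gives 9, Wait gives -2. Proposed Strike is best. ✓
The attacker (capability elite), facing Guard South: Strike gives -2, Wait gives 7. Proposed Wait is best. ✓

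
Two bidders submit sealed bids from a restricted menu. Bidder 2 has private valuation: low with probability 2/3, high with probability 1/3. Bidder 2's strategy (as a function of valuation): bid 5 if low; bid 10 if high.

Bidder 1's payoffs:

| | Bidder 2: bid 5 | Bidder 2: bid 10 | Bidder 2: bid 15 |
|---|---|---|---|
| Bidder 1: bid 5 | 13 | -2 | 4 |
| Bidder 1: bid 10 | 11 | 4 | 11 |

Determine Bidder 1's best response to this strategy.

E[bid 5] = 2/3·(13) + 1/3·(-2) = 8
E[bid 10] = 2/3·(11) + 1/3·(4) = 26/3
Best response: bid 10 (26/3 is the largest).

bid 10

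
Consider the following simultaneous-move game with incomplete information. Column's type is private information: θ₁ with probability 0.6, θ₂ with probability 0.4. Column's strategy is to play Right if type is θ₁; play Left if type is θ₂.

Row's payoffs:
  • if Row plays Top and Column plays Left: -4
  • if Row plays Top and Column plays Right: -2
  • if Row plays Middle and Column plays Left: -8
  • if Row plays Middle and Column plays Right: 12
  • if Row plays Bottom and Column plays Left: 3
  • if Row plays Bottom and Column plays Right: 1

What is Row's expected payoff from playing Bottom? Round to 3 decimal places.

E[Bottom] = 0.6·1 + 0.4·3 = 0.6 + 1.2 = 1.8

1.800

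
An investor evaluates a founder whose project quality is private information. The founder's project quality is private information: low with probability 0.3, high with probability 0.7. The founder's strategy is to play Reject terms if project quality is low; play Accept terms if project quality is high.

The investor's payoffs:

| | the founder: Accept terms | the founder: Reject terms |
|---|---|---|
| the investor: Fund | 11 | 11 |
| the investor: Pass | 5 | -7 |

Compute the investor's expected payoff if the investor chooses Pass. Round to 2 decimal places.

1.40

Take the expectation over the founder's project quality, weighting each type's action by its prior probability.
E[Pass] = 0.3·(-7) + 0.7·5 = (-2.1) + 3.5 = 1.4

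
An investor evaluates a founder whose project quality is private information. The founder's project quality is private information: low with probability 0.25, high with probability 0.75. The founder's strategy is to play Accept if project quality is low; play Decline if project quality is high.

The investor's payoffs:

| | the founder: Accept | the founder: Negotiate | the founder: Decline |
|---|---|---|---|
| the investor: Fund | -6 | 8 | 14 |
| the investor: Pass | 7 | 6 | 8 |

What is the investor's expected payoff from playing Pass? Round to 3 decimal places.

7.750

E[Pass] = 0.25·7 + 0.75·8 = 1.75 + 6 = 7.75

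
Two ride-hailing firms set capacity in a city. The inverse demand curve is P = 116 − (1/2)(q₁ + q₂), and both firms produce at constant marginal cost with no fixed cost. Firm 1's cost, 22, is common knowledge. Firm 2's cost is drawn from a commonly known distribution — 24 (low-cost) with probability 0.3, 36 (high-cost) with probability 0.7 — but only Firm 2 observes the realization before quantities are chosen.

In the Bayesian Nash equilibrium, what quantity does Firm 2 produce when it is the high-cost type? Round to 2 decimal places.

45.20

Type-c best response for Firm 2: q₂(c) = (116 − c) − q₁/2.
Firm 1 maximizes expected profit; its first-order condition is 116 − q₁ − (1/2)E[q₂] − 22 = 0.
Substituting E[q₂] and solving: E[c₂] = 32.4, so q₁ = (116 − 2·22 + 32.4)/(3/2) = 69.6.
q₂(high-cost) = (116 − 36 − (1/2)·69.6) = 45.2.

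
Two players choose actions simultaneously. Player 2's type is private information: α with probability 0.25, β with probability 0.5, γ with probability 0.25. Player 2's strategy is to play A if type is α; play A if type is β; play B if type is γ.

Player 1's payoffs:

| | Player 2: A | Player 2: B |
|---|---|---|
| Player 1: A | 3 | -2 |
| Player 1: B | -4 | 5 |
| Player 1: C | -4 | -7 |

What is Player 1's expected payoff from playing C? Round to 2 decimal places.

E[C] = 0.25·(-4) + 0.5·(-4) + 0.25·(-7) = (-1) + (-2) + (-1.75) = -4.75

-4.75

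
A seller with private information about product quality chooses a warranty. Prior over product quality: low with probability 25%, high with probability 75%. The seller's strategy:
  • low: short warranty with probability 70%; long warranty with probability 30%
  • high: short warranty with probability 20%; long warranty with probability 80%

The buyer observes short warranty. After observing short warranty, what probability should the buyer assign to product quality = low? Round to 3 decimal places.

P(short warranty) = 0.25·0.7 + 0.75·0.2 = 0.325
P(low | short warranty) = (0.25·0.7) / 0.325 = 0.175 / 0.325 = 0.538462

0.538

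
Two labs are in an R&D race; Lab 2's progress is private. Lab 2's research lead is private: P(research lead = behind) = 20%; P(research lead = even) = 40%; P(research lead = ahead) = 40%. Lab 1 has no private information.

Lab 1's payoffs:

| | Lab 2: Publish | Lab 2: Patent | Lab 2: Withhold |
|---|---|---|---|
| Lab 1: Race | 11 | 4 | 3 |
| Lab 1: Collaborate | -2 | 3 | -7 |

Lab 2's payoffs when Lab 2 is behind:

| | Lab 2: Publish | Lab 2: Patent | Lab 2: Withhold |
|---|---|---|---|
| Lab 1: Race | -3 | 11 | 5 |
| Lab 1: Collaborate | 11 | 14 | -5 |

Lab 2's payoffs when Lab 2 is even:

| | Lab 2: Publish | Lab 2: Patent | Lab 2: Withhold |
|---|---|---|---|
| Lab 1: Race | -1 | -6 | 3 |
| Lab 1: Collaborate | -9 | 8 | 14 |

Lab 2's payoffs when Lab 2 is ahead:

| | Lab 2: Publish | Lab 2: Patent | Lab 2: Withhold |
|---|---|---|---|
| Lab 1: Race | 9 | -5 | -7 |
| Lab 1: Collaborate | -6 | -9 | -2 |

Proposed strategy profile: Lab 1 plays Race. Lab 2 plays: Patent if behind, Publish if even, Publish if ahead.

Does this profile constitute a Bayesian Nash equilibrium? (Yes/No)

No

A profile is a BNE iff every type of every player is best-responding given beliefs about the other side.
Lab 1 plays Race: E[Race] = 0.2·(4) + 0.4·(11) + 0.4·(11) = 9.6; E[Collaborate] = -1. Best-responding. ✓
Lab 2 (research lead behind), facing Race: Publish gives -3, Patent gives 11, Withhold gives 5. Proposed Patent is best. ✓
Lab 2 (research lead even), facing Race: Publish gives -1, Patent gives -6, Withhold gives 3. Proposed Publish is not best — profitable deviation exists. ✗
Lab 2 (research lead ahead), facing Race: Publish gives 9, Patent gives -5, Withhold gives -7. Proposed Publish is best. ✓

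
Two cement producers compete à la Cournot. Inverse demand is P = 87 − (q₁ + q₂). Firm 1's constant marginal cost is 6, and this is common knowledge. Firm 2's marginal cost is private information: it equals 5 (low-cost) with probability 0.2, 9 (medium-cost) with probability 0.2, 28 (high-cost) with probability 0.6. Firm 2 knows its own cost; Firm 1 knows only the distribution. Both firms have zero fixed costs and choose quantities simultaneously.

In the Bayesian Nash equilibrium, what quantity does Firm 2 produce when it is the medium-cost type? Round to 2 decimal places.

23.23

Type-c best response for Firm 2: q₂(c) = (87 − c)/2 − q₁/2.
Firm 1 maximizes expected profit; its first-order condition is 87 − 2q₁ − E[q₂] − 6 = 0.
Substituting E[q₂] and solving: E[c₂] = 19.6, so q₁ = (87 − 2·6 + 19.6)/3 = 31.5333.
q₂(medium-cost) = (87 − 9 − 31.5333)/2 = 23.2333.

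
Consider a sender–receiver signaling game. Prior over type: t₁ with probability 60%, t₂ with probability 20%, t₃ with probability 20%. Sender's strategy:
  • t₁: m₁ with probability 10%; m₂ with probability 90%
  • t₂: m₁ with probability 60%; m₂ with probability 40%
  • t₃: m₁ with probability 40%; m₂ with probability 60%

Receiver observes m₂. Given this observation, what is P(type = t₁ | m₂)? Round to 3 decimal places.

0.730

Apply Bayes' rule using the sender's strategy as the likelihood.
P(m₂) = 0.6·0.9 + 0.2·0.4 + 0.2·0.6 = 0.74
P(t₁ | m₂) = (0.6·0.9) / 0.74 = 0.54 / 0.74 = 0.72973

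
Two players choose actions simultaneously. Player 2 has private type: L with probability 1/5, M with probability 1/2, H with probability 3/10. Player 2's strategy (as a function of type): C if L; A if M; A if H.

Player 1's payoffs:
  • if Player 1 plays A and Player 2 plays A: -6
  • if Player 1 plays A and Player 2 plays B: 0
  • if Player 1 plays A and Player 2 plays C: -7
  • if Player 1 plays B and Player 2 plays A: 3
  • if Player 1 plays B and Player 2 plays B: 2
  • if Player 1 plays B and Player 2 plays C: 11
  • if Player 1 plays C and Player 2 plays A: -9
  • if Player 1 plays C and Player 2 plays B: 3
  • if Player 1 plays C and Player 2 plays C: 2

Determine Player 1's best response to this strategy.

E[A] = 1/5·(-7) + 1/2·(-6) + 3/10·(-6) = -31/5
E[B] = 1/5·(11) + 1/2·(3) + 3/10·(3) = 23/5
E[C] = 1/5·(2) + 1/2·(-9) + 3/10·(-9) = -34/5
Best response: B (23/5 is the largest).

B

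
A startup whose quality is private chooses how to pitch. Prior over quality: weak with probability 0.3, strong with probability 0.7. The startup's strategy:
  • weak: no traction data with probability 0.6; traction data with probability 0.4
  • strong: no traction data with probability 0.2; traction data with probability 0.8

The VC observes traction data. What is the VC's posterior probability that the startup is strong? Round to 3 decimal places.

Apply Bayes' rule using the sender's strategy as the likelihood.
P(traction data) = 0.3·0.4 + 0.7·0.8 = 0.68
P(strong | traction data) = (0.7·0.8) / 0.68 = 0.56 / 0.68 = 0.823529

0.824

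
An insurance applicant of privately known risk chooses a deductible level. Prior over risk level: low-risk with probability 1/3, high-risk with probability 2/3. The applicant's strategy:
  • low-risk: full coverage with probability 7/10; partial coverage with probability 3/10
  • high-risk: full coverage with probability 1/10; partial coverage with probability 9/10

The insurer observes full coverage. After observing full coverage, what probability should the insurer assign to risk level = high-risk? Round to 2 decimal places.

P(full coverage) = (1/3)·(7/10) + (2/3)·(1/10) = 3/10
P(high-risk | full coverage) = ((2/3)·(1/10)) / (3/10) = (1/15) / (3/10) = 2/9

0.22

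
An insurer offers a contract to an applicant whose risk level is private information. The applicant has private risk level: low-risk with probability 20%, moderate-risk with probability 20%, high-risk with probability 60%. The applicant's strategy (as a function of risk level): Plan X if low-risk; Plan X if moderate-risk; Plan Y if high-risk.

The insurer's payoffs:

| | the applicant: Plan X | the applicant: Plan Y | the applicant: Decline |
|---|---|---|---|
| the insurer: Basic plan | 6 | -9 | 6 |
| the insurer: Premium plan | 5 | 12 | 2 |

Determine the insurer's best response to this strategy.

Compute the insurer's expected payoff for each action, taking the expectation over the applicant's type.
E[Basic plan] = 0.2·(6) + 0.2·(6) + 0.6·(-9) = -3
E[Premium plan] = 0.2·(5) + 0.2·(5) + 0.6·(12) = 9.2
Best response: Premium plan (9.2 is the largest).

Premium plan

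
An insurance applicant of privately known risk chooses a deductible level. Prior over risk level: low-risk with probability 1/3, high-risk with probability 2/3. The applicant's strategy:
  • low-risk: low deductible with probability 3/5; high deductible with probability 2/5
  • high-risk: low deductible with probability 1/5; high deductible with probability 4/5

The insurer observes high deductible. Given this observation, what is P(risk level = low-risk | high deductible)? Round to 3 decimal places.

Apply Bayes' rule using the sender's strategy as the likelihood.
P(high deductible) = (1/3)·(2/5) + (2/3)·(4/5) = 2/3
P(low-risk | high deductible) = ((1/3)·(2/5)) / (2/3) = (2/15) / (2/3) = 1/5

0.200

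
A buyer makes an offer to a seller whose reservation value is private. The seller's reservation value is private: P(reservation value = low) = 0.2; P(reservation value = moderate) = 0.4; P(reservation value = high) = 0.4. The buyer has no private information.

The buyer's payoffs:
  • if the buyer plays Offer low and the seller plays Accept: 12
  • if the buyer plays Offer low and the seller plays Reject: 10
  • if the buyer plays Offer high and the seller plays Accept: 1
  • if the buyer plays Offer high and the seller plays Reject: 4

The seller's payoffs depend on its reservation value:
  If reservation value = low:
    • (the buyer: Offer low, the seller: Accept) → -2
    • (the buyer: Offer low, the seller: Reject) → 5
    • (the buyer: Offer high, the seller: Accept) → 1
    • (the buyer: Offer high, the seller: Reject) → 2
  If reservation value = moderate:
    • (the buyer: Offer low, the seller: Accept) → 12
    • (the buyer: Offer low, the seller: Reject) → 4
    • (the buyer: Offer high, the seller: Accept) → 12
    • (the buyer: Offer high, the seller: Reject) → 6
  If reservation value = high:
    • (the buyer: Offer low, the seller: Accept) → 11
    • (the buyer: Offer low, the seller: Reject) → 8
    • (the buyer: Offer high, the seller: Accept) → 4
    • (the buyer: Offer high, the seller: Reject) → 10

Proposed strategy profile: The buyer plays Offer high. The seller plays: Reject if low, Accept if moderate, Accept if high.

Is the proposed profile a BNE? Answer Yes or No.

The buyer plays Offer high: E[Offer high] = 0.2·(4) + 0.4·(1) + 0.4·(1) = 1.6; E[Offer low] = 11.6. Not best-responding. ✗
The seller (reservation value low), facing Offer high: Accept gives 1, Reject gives 2. Proposed Reject is best. ✓
The seller (reservation value moderate), facing Offer high: Accept gives 12, Reject gives 6. Proposed Accept is best. ✓
The seller (reservation value high), facing Offer high: Accept gives 4, Reject gives 10. Proposed Accept is not best — profitable deviation exists. ✗

No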